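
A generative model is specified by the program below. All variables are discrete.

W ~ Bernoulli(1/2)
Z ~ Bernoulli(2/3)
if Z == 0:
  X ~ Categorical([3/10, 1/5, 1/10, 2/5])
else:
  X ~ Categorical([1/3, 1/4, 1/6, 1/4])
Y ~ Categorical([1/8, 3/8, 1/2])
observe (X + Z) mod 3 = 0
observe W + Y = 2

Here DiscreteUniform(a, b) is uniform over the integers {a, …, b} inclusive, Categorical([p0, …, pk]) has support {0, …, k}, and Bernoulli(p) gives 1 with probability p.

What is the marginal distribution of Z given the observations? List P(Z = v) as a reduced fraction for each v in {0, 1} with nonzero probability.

Enumerate traces; 6 have nonzero weight after conditioning:
  (W=0, Z=0, X=0, Y=2) weight 1/40
  (W=0, Z=0, X=3, Y=2) weight 1/30
  (W=0, Z=1, X=2, Y=2) weight 1/36
  (W=1, Z=0, X=0, Y=1) weight 3/160
  (W=1, Z=0, X=3, Y=1) weight 1/40
  (W=1, Z=1, X=2, Y=1) weight 1/48
Group by Z:
  weight(Z=0) = 49/480
  weight(Z=1) = 7/144
Total weight = 49/480 + 7/144 = 217/1440
P(Z=0 | obs) = 49/480 / 217/1440 = 21/31
P(Z=1 | obs) = 7/144 / 217/1440 = 10/31

P(Z=0) = 21/31, P(Z=1) = 10/31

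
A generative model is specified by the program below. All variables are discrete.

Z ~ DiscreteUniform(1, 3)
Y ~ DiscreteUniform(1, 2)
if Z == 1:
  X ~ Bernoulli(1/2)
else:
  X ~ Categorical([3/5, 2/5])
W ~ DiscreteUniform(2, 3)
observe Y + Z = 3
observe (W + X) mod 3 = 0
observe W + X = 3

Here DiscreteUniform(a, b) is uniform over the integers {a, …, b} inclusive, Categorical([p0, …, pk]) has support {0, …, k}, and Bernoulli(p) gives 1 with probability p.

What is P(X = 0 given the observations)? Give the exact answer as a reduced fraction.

P(X = 0 | obs) = 11/20

Enumerate traces; 4 have nonzero weight after conditioning:
  (Z=1, Y=2, X=0, W=3) weight 1/24
  (Z=1, Y=2, X=1, W=2) weight 1/24
  (Z=2, Y=1, X=0, W=3) weight 1/20
  (Z=2, Y=1, X=1, W=2) weight 1/30
Group by X:
  weight(X=0) = 11/120
  weight(X=1) = 3/40
Total weight = 11/120 + 3/40 = 1/6
P(X=0 | obs) = 11/120 / 1/6 = 11/20
P(X=1 | obs) = 3/40 / 1/6 = 9/20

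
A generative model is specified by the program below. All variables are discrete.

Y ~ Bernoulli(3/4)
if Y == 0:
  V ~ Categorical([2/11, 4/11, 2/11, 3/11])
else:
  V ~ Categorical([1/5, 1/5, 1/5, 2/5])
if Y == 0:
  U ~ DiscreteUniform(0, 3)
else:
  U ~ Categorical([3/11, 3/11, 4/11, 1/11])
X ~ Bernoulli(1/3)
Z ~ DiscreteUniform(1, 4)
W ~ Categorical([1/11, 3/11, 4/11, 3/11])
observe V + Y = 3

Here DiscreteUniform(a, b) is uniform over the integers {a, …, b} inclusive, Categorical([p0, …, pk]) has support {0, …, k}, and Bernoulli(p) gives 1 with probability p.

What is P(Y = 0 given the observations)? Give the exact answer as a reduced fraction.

Enumerate traces; 256 have nonzero weight after conditioning:
  (Y=0, V=3, U=0, X=0, Z=1, W=0) weight 1/3872
  (Y=0, V=3, U=0, X=0, Z=1, W=1) weight 3/3872
  (Y=0, V=3, U=0, X=0, Z=1, W=2) weight 1/968
  (Y=0, V=3, U=0, X=0, Z=1, W=3) weight 3/3872
  (Y=0, V=3, U=0, X=0, Z=2, W=0) weight 1/3872
  (Y=0, V=3, U=0, X=0, Z=2, W=1) weight 3/3872
  (Y=0, V=3, U=0, X=0, Z=2, W=2) weight 1/968
  (Y=0, V=3, U=0, X=0, Z=2, W=3) weight 3/3872
  (Y=1, V=2, U=0, X=0, Z=1, W=0) weight 3/4840
  … 247 more
Group by Y:
  weight(Y=0) = 3/44
  weight(Y=1) = 3/20
Total weight = 3/44 + 3/20 = 12/55
P(Y=0 | obs) = 3/44 / 12/55 = 5/16
P(Y=1 | obs) = 3/20 / 12/55 = 11/16

P(Y = 0 | obs) = 5/16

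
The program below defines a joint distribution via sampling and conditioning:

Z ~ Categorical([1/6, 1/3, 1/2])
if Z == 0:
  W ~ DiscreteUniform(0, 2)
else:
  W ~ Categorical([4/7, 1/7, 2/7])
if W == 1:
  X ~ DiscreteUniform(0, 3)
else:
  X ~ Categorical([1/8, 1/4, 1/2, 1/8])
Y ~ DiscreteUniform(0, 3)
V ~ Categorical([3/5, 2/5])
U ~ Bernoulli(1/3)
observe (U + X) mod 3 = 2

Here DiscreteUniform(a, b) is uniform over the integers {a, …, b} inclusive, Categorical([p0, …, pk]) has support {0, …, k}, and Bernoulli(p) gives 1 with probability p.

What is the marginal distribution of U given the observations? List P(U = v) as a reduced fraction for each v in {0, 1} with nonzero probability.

P(U=0) = 230/293, P(U=1) = 63/293

Enumerate traces; 144 have nonzero weight after conditioning:
  (Z=0, W=0, X=1, Y=0, V=0, U=1) weight 1/1440
  (Z=0, W=0, X=1, Y=0, V=1, U=1) weight 1/2160
  (Z=0, W=0, X=1, Y=1, V=0, U=1) weight 1/1440
  (Z=0, W=0, X=1, Y=1, V=1, U=1) weight 1/2160
  (Z=0, W=0, X=1, Y=2, V=0, U=1) weight 1/1440
  (Z=0, W=0, X=1, Y=2, V=1, U=1) weight 1/2160
  (Z=0, W=0, X=1, Y=3, V=0, U=1) weight 1/1440
  (Z=0, W=0, X=1, Y=3, V=1, U=1) weight 1/2160
  (Z=0, W=0, X=2, Y=0, V=0, U=0) weight 1/360
  … 135 more
Group by U:
  weight(U=0) = 115/378
  weight(U=1) = 1/12
Total weight = 115/378 + 1/12 = 293/756
P(U=0 | obs) = 115/378 / 293/756 = 230/293
P(U=1 | obs) = 1/12 / 293/756 = 63/293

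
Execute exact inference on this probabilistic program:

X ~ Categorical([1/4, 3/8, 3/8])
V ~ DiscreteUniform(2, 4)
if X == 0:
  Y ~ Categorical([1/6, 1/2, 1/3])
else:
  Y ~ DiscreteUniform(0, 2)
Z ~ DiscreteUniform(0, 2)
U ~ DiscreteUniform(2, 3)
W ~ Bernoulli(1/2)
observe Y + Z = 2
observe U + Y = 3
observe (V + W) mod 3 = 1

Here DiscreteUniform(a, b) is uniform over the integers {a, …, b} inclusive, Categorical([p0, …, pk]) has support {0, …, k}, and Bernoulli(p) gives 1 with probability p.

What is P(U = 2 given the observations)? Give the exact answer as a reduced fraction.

Enumerate traces; 12 have nonzero weight after conditioning:
  (X=0, V=3, Y=0, Z=2, U=3, W=1) weight 1/864
  (X=0, V=3, Y=1, Z=1, U=2, W=1) weight 1/288
  (X=0, V=4, Y=0, Z=2, U=3, W=0) weight 1/864
  (X=0, V=4, Y=1, Z=1, U=2, W=0) weight 1/288
  (X=1, V=3, Y=0, Z=2, U=3, W=1) weight 1/288
  (X=1, V=3, Y=1, Z=1, U=2, W=1) weight 1/288
  (X=1, V=4, Y=0, Z=2, U=3, W=0) weight 1/288
  (X=1, V=4, Y=1, Z=1, U=2, W=0) weight 1/288
  … 4 more
Group by U:
  weight(U=2) = 1/48
  weight(U=3) = 7/432
Total weight = 1/48 + 7/432 = 1/27
P(U=2 | obs) = 1/48 / 1/27 = 9/16
P(U=3 | obs) = 7/432 / 1/27 = 7/16

P(U = 2 | obs) = 9/16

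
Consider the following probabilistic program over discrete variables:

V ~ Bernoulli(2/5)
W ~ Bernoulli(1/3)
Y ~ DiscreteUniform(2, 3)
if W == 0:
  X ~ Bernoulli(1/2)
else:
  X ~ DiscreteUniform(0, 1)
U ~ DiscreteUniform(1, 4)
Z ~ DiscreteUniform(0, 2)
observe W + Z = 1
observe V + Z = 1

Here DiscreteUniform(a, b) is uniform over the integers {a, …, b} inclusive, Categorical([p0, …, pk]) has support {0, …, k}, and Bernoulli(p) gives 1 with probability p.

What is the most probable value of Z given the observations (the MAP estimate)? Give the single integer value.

argmax_v P(Z = v | obs) = 1

Enumerate traces; 32 have nonzero weight after conditioning:
  (V=0, W=0, Y=2, X=0, U=1, Z=1) weight 1/120
  (V=0, W=0, Y=2, X=0, U=2, Z=1) weight 1/120
  (V=0, W=0, Y=2, X=0, U=3, Z=1) weight 1/120
  (V=0, W=0, Y=2, X=0, U=4, Z=1) weight 1/120
  (V=0, W=0, Y=2, X=1, U=1, Z=1) weight 1/120
  (V=0, W=0, Y=2, X=1, U=2, Z=1) weight 1/120
  (V=0, W=0, Y=2, X=1, U=3, Z=1) weight 1/120
  (V=0, W=0, Y=2, X=1, U=4, Z=1) weight 1/120
  (V=1, W=1, Y=2, X=0, U=1, Z=0) weight 1/360
  … 23 more
Group by Z:
  weight(Z=0) = 2/45
  weight(Z=1) = 2/15
Total weight = 2/45 + 2/15 = 8/45
P(Z=0 | obs) = 2/45 / 8/45 = 1/4
P(Z=1 | obs) = 2/15 / 8/45 = 3/4
argmax = 1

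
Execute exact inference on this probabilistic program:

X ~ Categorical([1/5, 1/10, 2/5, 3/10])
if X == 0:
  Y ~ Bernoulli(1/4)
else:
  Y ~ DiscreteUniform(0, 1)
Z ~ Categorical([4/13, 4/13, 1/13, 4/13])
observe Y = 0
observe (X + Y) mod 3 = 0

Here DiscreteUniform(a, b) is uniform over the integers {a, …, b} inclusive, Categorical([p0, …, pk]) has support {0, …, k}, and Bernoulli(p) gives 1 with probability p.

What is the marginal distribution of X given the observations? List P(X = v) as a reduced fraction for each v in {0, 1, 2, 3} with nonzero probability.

Enumerate traces; 8 have nonzero weight after conditioning:
  (X=0, Y=0, Z=0) weight 3/65
  (X=0, Y=0, Z=1) weight 3/65
  (X=0, Y=0, Z=2) weight 3/260
  (X=0, Y=0, Z=3) weight 3/65
  (X=3, Y=0, Z=0) weight 3/65
  (X=3, Y=0, Z=1) weight 3/65
  (X=3, Y=0, Z=2) weight 3/260
  (X=3, Y=0, Z=3) weight 3/65
Group by X:
  weight(X=0) = 3/20
  weight(X=3) = 3/20
Total weight = 3/20 + 3/20 = 3/10
P(X=0 | obs) = 3/20 / 3/10 = 1/2
P(X=3 | obs) = 3/20 / 3/10 = 1/2

P(X=0) = 1/2, P(X=3) = 1/2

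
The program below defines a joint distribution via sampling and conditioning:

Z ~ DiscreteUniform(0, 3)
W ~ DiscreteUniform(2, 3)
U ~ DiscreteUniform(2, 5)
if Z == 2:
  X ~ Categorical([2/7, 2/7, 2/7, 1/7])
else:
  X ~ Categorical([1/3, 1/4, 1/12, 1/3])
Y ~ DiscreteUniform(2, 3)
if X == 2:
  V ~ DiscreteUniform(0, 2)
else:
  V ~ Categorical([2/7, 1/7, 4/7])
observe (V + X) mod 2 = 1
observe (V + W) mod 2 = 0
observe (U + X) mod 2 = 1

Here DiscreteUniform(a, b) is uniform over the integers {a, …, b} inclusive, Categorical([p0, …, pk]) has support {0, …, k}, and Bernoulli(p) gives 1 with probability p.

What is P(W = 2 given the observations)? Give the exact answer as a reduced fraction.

P(W = 2 | obs) = 366/437

Enumerate traces; 96 have nonzero weight after conditioning:
  (Z=0, W=2, U=2, X=1, Y=2, V=0) weight 1/896
  (Z=0, W=2, U=2, X=1, Y=2, V=2) weight 1/448
  (Z=0, W=2, U=2, X=1, Y=3, V=0) weight 1/896
  (Z=0, W=2, U=2, X=1, Y=3, V=2) weight 1/448
  (Z=0, W=2, U=2, X=3, Y=2, V=0) weight 1/672
  (Z=0, W=2, U=2, X=3, Y=2, V=2) weight 1/336
  (Z=0, W=2, U=2, X=3, Y=3, V=0) weight 1/672
  (Z=0, W=2, U=2, X=3, Y=3, V=2) weight 1/336
  (Z=0, W=3, U=3, X=0, Y=2, V=1) weight 1/1344
  … 87 more
Group by W:
  weight(W=2) = 183/1568
  weight(W=3) = 71/3136
Total weight = 183/1568 + 71/3136 = 437/3136
P(W=2 | obs) = 183/1568 / 437/3136 = 366/437
P(W=3 | obs) = 71/3136 / 437/3136 = 71/437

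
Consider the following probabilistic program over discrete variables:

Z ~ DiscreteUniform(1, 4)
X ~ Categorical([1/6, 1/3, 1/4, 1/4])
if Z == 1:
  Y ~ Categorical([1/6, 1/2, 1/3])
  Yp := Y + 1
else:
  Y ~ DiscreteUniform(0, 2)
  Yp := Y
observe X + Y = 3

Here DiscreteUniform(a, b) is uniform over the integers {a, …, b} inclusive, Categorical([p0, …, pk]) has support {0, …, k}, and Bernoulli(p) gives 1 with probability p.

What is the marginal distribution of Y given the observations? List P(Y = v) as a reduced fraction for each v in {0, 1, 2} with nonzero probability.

P(Y=0) = 21/80, P(Y=1) = 27/80, P(Y=2) = 2/5

Enumerate traces; 12 have nonzero weight after conditioning:
  (Z=1, X=1, Y=2) weight 1/36
  (Z=1, X=2, Y=1) weight 1/32
  (Z=1, X=3, Y=0) weight 1/96
  (Z=2, X=1, Y=2) weight 1/36
  (Z=2, X=2, Y=1) weight 1/48
  (Z=2, X=3, Y=0) weight 1/48
  (Z=3, X=1, Y=2) weight 1/36
  (Z=3, X=2, Y=1) weight 1/48
  … 4 more
Group by Y:
  weight(Y=0) = 7/96
  weight(Y=1) = 3/32
  weight(Y=2) = 1/9
Total weight = 7/96 + 3/32 + 1/9 = 5/18
P(Y=0 | obs) = 7/96 / 5/18 = 21/80
P(Y=1 | obs) = 3/32 / 5/18 = 27/80
P(Y=2 | obs) = 1/9 / 5/18 = 2/5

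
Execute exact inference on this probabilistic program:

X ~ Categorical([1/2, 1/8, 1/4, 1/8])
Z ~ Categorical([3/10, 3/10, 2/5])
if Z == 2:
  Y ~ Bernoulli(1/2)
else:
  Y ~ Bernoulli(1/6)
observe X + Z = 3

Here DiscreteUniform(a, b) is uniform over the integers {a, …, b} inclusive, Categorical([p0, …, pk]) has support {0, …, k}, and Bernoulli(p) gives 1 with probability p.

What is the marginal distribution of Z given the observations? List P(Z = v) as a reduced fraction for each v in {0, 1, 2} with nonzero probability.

Enumerate traces; 6 have nonzero weight after conditioning:
  (X=1, Z=2, Y=0) weight 1/40
  (X=1, Z=2, Y=1) weight 1/40
  (X=2, Z=1, Y=0) weight 1/16
  (X=2, Z=1, Y=1) weight 1/80
  (X=3, Z=0, Y=0) weight 1/32
  (X=3, Z=0, Y=1) weight 1/160
Group by Z:
  weight(Z=0) = 3/80
  weight(Z=1) = 3/40
  weight(Z=2) = 1/20
Total weight = 3/80 + 3/40 + 1/20 = 13/80
P(Z=0 | obs) = 3/80 / 13/80 = 3/13
P(Z=1 | obs) = 3/40 / 13/80 = 6/13
P(Z=2 | obs) = 1/20 / 13/80 = 4/13

P(Z=0) = 3/13, P(Z=1) = 6/13, P(Z=2) = 4/13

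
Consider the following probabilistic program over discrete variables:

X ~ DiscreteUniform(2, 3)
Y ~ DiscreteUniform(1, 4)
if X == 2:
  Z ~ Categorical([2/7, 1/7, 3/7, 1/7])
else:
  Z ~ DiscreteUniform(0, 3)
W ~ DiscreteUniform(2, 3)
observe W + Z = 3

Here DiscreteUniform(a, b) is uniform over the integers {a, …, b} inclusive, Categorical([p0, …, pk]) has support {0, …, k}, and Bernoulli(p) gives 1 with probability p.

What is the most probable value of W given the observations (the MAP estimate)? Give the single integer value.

argmax_v P(W = v | obs) = 3

Enumerate traces; 16 have nonzero weight after conditioning:
  (X=2, Y=1, Z=0, W=3) weight 1/56
  (X=2, Y=1, Z=1, W=2) weight 1/112
  (X=2, Y=2, Z=0, W=3) weight 1/56
  (X=2, Y=2, Z=1, W=2) weight 1/112
  (X=2, Y=3, Z=0, W=3) weight 1/56
  (X=2, Y=3, Z=1, W=2) weight 1/112
  (X=2, Y=4, Z=0, W=3) weight 1/56
  (X=2, Y=4, Z=1, W=2) weight 1/112
  … 8 more
Group by W:
  weight(W=2) = 11/112
  weight(W=3) = 15/112
Total weight = 11/112 + 15/112 = 13/56
P(W=2 | obs) = 11/112 / 13/56 = 11/26
P(W=3 | obs) = 15/112 / 13/56 = 15/26
argmax = 3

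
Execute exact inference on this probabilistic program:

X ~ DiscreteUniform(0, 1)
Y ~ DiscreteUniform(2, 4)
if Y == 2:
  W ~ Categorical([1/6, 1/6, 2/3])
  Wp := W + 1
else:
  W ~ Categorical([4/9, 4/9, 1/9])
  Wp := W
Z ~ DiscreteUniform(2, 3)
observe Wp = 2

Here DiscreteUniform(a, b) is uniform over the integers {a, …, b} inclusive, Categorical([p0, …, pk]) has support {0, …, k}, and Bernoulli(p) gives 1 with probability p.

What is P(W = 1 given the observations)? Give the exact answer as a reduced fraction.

P(W = 1 | obs) = 3/7

Enumerate traces; 12 have nonzero weight after conditioning:
  (X=0, Y=2, W=1, Z=2) weight 1/72
  (X=0, Y=2, W=1, Z=3) weight 1/72
  (X=0, Y=3, W=2, Z=2) weight 1/108
  (X=0, Y=3, W=2, Z=3) weight 1/108
  (X=0, Y=4, W=2, Z=2) weight 1/108
  (X=0, Y=4, W=2, Z=3) weight 1/108
  (X=1, Y=2, W=1, Z=2) weight 1/72
  (X=1, Y=2, W=1, Z=3) weight 1/72
  … 4 more
Group by W:
  weight(W=1) = 1/18
  weight(W=2) = 2/27
Total weight = 1/18 + 2/27 = 7/54
P(W=1 | obs) = 1/18 / 7/54 = 3/7
P(W=2 | obs) = 2/27 / 7/54 = 4/7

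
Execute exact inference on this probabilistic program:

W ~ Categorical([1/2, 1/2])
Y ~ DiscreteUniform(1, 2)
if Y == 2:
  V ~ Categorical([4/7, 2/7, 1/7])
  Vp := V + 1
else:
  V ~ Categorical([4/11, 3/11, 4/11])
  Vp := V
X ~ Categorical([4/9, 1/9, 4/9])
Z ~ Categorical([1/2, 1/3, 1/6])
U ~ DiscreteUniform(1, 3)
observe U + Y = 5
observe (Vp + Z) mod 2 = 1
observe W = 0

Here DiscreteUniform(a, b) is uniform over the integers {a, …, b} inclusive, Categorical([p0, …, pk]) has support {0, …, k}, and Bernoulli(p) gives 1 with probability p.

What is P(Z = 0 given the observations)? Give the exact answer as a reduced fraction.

Enumerate traces; 15 have nonzero weight after conditioning:
  (W=0, Y=2, V=0, X=0, Z=0, U=3) weight 2/189
  (W=0, Y=2, V=0, X=0, Z=2, U=3) weight 2/567
  (W=0, Y=2, V=0, X=1, Z=0, U=3) weight 1/378
  (W=0, Y=2, V=0, X=1, Z=2, U=3) weight 1/1134
  (W=0, Y=2, V=0, X=2, Z=0, U=3) weight 2/189
  (W=0, Y=2, V=0, X=2, Z=2, U=3) weight 2/567
  (W=0, Y=2, V=1, X=0, Z=1, U=3) weight 2/567
  (W=0, Y=2, V=1, X=1, Z=1, U=3) weight 1/1134
  … 7 more
Group by Z:
  weight(Z=0) = 5/168
  weight(Z=1) = 1/126
  weight(Z=2) = 5/504
Total weight = 5/168 + 1/126 + 5/504 = 1/21
P(Z=0 | obs) = 5/168 / 1/21 = 5/8
P(Z=1 | obs) = 1/126 / 1/21 = 1/6
P(Z=2 | obs) = 5/504 / 1/21 = 5/24

P(Z = 0 | obs) = 5/8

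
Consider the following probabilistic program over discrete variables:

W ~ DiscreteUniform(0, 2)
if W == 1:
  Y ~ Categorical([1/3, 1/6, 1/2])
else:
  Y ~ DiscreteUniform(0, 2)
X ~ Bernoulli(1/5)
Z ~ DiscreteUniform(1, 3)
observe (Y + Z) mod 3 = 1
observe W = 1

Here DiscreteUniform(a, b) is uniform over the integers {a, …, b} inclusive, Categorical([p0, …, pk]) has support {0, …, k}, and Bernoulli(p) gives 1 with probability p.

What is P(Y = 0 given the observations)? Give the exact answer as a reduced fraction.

Enumerate traces; 6 have nonzero weight after conditioning:
  (W=1, Y=0, X=0, Z=1) weight 4/135
  (W=1, Y=0, X=1, Z=1) weight 1/135
  (W=1, Y=1, X=0, Z=3) weight 2/135
  (W=1, Y=1, X=1, Z=3) weight 1/270
  (W=1, Y=2, X=0, Z=2) weight 2/45
  (W=1, Y=2, X=1, Z=2) weight 1/90
Group by Y:
  weight(Y=0) = 1/27
  weight(Y=1) = 1/54
  weight(Y=2) = 1/18
Total weight = 1/27 + 1/54 + 1/18 = 1/9
P(Y=0 | obs) = 1/27 / 1/9 = 1/3
P(Y=1 | obs) = 1/54 / 1/9 = 1/6
P(Y=2 | obs) = 1/18 / 1/9 = 1/2

P(Y = 0 | obs) = 1/3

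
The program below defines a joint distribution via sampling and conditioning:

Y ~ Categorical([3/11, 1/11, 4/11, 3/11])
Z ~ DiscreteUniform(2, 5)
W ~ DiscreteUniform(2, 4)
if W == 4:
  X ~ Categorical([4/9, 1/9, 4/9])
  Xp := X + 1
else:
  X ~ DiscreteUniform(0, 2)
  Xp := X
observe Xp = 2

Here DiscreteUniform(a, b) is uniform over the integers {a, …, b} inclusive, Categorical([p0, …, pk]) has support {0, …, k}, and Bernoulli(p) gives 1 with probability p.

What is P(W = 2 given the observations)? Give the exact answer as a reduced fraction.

Enumerate traces; 48 have nonzero weight after conditioning:
  (Y=0, Z=2, W=2, X=2) weight 1/132
  (Y=0, Z=2, W=3, X=2) weight 1/132
  (Y=0, Z=2, W=4, X=1) weight 1/396
  (Y=0, Z=3, W=2, X=2) weight 1/132
  (Y=0, Z=3, W=3, X=2) weight 1/132
  (Y=0, Z=3, W=4, X=1) weight 1/396
  (Y=0, Z=4, W=2, X=2) weight 1/132
  (Y=0, Z=4, W=3, X=2) weight 1/132
  … 40 more
Group by W:
  weight(W=2) = 1/9
  weight(W=3) = 1/9
  weight(W=4) = 1/27
Total weight = 1/9 + 1/9 + 1/27 = 7/27
P(W=2 | obs) = 1/9 / 7/27 = 3/7
P(W=3 | obs) = 1/9 / 7/27 = 3/7
P(W=4 | obs) = 1/27 / 7/27 = 1/7

P(W = 2 | obs) = 3/7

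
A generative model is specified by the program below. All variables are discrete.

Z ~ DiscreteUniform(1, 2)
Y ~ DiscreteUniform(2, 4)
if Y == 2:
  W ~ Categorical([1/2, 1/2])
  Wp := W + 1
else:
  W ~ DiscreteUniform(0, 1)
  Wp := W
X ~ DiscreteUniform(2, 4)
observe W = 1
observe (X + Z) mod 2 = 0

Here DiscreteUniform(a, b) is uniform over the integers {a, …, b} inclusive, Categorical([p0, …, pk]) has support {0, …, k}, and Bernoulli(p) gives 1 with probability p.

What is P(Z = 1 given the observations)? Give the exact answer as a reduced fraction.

Enumerate traces; 9 have nonzero weight after conditioning:
  (Z=1, Y=2, W=1, X=3) weight 1/36
  (Z=1, Y=3, W=1, X=3) weight 1/36
  (Z=1, Y=4, W=1, X=3) weight 1/36
  (Z=2, Y=2, W=1, X=2) weight 1/36
  (Z=2, Y=2, W=1, X=4) weight 1/36
  (Z=2, Y=3, W=1, X=2) weight 1/36
  (Z=2, Y=3, W=1, X=4) weight 1/36
  (Z=2, Y=4, W=1, X=2) weight 1/36
  … 1 more
Group by Z:
  weight(Z=1) = 1/12
  weight(Z=2) = 1/6
Total weight = 1/12 + 1/6 = 1/4
P(Z=1 | obs) = 1/12 / 1/4 = 1/3
P(Z=2 | obs) = 1/6 / 1/4 = 2/3

P(Z = 1 | obs) = 1/3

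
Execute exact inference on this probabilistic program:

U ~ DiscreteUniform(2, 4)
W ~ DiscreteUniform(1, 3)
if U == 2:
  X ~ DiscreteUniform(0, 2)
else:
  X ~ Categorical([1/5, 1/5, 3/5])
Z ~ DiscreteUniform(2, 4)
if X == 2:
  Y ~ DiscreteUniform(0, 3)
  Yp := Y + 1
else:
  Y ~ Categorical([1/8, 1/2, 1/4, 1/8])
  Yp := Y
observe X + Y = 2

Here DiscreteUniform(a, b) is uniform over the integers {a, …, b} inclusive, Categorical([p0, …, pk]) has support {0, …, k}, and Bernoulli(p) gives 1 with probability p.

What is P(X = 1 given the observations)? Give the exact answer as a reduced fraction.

Enumerate traces; 81 have nonzero weight after conditioning:
  (U=2, W=1, X=0, Z=2, Y=2) weight 1/324
  (U=2, W=1, X=0, Z=3, Y=2) weight 1/324
  (U=2, W=1, X=0, Z=4, Y=2) weight 1/324
  (U=2, W=1, X=1, Z=2, Y=1) weight 1/162
  (U=2, W=1, X=1, Z=3, Y=1) weight 1/162
  (U=2, W=1, X=1, Z=4, Y=1) weight 1/162
  (U=2, W=1, X=2, Z=2, Y=0) weight 1/324
  (U=2, W=1, X=2, Z=3, Y=0) weight 1/324
  … 73 more
Group by X:
  weight(X=0) = 11/180
  weight(X=1) = 11/90
  weight(X=2) = 23/180
Total weight = 11/180 + 11/90 + 23/180 = 14/45
P(X=0 | obs) = 11/180 / 14/45 = 11/56
P(X=1 | obs) = 11/90 / 14/45 = 11/28
P(X=2 | obs) = 23/180 / 14/45 = 23/56

P(X = 1 | obs) = 11/28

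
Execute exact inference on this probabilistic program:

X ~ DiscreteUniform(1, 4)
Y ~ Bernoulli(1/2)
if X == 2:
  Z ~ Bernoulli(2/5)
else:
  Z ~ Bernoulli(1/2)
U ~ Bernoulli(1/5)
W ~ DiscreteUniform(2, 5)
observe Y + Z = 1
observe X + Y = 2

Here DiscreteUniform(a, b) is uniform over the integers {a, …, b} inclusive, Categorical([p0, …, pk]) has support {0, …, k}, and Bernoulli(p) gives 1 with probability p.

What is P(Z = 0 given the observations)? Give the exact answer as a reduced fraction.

Enumerate traces; 16 have nonzero weight after conditioning:
  (X=1, Y=1, Z=0, U=0, W=2) weight 1/80
  (X=1, Y=1, Z=0, U=0, W=3) weight 1/80
  (X=1, Y=1, Z=0, U=0, W=4) weight 1/80
  (X=1, Y=1, Z=0, U=0, W=5) weight 1/80
  (X=1, Y=1, Z=0, U=1, W=2) weight 1/320
  (X=1, Y=1, Z=0, U=1, W=3) weight 1/320
  (X=1, Y=1, Z=0, U=1, W=4) weight 1/320
  (X=1, Y=1, Z=0, U=1, W=5) weight 1/320
  (X=2, Y=0, Z=1, U=0, W=2) weight 1/100
  … 7 more
Group by Z:
  weight(Z=0) = 1/16
  weight(Z=1) = 1/20
Total weight = 1/16 + 1/20 = 9/80
P(Z=0 | obs) = 1/16 / 9/80 = 5/9
P(Z=1 | obs) = 1/20 / 9/80 = 4/9

P(Z = 0 | obs) = 5/9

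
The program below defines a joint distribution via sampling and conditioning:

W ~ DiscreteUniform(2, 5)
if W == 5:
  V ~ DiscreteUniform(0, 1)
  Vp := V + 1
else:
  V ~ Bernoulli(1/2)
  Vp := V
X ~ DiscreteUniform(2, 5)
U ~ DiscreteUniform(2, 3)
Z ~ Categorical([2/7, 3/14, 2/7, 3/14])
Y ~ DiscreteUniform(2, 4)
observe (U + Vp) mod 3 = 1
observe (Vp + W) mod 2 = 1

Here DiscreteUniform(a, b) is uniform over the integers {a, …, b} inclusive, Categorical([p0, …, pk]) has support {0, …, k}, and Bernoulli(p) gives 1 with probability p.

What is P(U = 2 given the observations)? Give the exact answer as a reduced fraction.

Enumerate traces; 144 have nonzero weight after conditioning:
  (W=2, V=1, X=2, U=3, Z=0, Y=2) weight 1/672
  (W=2, V=1, X=2, U=3, Z=0, Y=3) weight 1/672
  (W=2, V=1, X=2, U=3, Z=0, Y=4) weight 1/672
  (W=2, V=1, X=2, U=3, Z=1, Y=2) weight 1/896
  (W=2, V=1, X=2, U=3, Z=1, Y=3) weight 1/896
  (W=2, V=1, X=2, U=3, Z=1, Y=4) weight 1/896
  (W=2, V=1, X=2, U=3, Z=2, Y=2) weight 1/672
  (W=2, V=1, X=2, U=3, Z=2, Y=3) weight 1/672
  (W=5, V=1, X=2, U=2, Z=0, Y=2) weight 1/672
  … 135 more
Group by U:
  weight(U=2) = 1/16
  weight(U=3) = 1/8
Total weight = 1/16 + 1/8 = 3/16
P(U=2 | obs) = 1/16 / 3/16 = 1/3
P(U=3 | obs) = 1/8 / 3/16 = 2/3

P(U = 2 | obs) = 1/3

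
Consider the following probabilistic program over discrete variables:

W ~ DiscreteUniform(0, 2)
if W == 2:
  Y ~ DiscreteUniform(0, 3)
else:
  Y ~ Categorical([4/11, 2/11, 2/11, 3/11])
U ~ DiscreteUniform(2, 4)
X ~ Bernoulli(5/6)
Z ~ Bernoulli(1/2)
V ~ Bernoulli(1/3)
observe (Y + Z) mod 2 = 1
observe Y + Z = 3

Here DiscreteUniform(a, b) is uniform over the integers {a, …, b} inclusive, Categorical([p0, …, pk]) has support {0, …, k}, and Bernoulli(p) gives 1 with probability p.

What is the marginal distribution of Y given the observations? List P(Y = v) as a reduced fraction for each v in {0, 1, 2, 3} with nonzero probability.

Enumerate traces; 72 have nonzero weight after conditioning:
  (W=0, Y=2, U=2, X=0, Z=1, V=0) weight 1/891
  (W=0, Y=2, U=2, X=0, Z=1, V=1) weight 1/1782
  (W=0, Y=2, U=2, X=1, Z=1, V=0) weight 5/891
  (W=0, Y=2, U=2, X=1, Z=1, V=1) weight 5/1782
  (W=0, Y=2, U=3, X=0, Z=1, V=0) weight 1/891
  (W=0, Y=2, U=3, X=0, Z=1, V=1) weight 1/1782
  (W=0, Y=2, U=3, X=1, Z=1, V=0) weight 5/891
  (W=0, Y=2, U=3, X=1, Z=1, V=1) weight 5/1782
  (W=0, Y=3, U=2, X=0, Z=0, V=0) weight 1/594
  … 63 more
Group by Y:
  weight(Y=2) = 9/88
  weight(Y=3) = 35/264
Total weight = 9/88 + 35/264 = 31/132
P(Y=2 | obs) = 9/88 / 31/132 = 27/62
P(Y=3 | obs) = 35/264 / 31/132 = 35/62

P(Y=2) = 27/62, P(Y=3) = 35/62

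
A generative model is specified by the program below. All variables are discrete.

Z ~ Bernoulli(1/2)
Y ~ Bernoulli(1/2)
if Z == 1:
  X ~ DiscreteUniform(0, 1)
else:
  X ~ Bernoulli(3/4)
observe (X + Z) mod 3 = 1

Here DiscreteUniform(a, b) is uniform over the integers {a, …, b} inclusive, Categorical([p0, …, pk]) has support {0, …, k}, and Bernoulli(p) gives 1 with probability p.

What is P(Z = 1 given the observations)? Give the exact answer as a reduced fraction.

P(Z = 1 | obs) = 2/5

Enumerate traces; 4 have nonzero weight after conditioning:
  (Z=0, Y=0, X=1) weight 3/16
  (Z=0, Y=1, X=1) weight 3/16
  (Z=1, Y=0, X=0) weight 1/8
  (Z=1, Y=1, X=0) weight 1/8
Group by Z:
  weight(Z=0) = 3/8
  weight(Z=1) = 1/4
Total weight = 3/8 + 1/4 = 5/8
P(Z=0 | obs) = 3/8 / 5/8 = 3/5
P(Z=1 | obs) = 1/4 / 5/8 = 2/5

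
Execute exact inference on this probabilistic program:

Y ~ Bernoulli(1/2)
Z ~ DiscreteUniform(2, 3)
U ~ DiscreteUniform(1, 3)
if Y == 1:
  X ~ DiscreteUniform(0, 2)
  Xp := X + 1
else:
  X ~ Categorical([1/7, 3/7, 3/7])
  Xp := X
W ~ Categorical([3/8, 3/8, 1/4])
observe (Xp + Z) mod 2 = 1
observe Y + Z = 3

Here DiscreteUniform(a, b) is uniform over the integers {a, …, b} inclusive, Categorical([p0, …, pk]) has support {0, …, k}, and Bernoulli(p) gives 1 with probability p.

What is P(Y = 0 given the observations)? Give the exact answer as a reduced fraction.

P(Y = 0 | obs) = 6/13

Enumerate traces; 36 have nonzero weight after conditioning:
  (Y=0, Z=3, U=1, X=0, W=0) weight 1/224
  (Y=0, Z=3, U=1, X=0, W=1) weight 1/224
  (Y=0, Z=3, U=1, X=0, W=2) weight 1/336
  (Y=0, Z=3, U=1, X=2, W=0) weight 3/224
  (Y=0, Z=3, U=1, X=2, W=1) weight 3/224
  (Y=0, Z=3, U=1, X=2, W=2) weight 1/112
  (Y=0, Z=3, U=2, X=0, W=0) weight 1/224
  (Y=0, Z=3, U=2, X=0, W=1) weight 1/224
  (Y=1, Z=2, U=1, X=0, W=0) weight 1/96
  … 27 more
Group by Y:
  weight(Y=0) = 1/7
  weight(Y=1) = 1/6
Total weight = 1/7 + 1/6 = 13/42
P(Y=0 | obs) = 1/7 / 13/42 = 6/13
P(Y=1 | obs) = 1/6 / 13/42 = 7/13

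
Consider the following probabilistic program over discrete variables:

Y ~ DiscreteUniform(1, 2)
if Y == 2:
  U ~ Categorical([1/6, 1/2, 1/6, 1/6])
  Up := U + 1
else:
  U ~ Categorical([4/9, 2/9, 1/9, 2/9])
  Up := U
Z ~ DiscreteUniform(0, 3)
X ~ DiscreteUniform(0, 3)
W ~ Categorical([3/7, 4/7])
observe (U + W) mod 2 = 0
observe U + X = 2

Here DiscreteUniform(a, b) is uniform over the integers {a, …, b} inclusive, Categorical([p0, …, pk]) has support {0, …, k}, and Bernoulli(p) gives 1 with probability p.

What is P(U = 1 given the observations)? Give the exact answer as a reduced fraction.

P(U = 1 | obs) = 13/25

Enumerate traces; 24 have nonzero weight after conditioning:
  (Y=1, U=0, Z=0, X=2, W=0) weight 1/168
  (Y=1, U=0, Z=1, X=2, W=0) weight 1/168
  (Y=1, U=0, Z=2, X=2, W=0) weight 1/168
  (Y=1, U=0, Z=3, X=2, W=0) weight 1/168
  (Y=1, U=1, Z=0, X=1, W=1) weight 1/252
  (Y=1, U=1, Z=1, X=1, W=1) weight 1/252
  (Y=1, U=1, Z=2, X=1, W=1) weight 1/252
  (Y=1, U=1, Z=3, X=1, W=1) weight 1/252
  (Y=1, U=2, Z=0, X=0, W=0) weight 1/672
  … 15 more
Group by U:
  weight(U=0) = 11/336
  weight(U=1) = 13/252
  weight(U=2) = 5/336
Total weight = 11/336 + 13/252 + 5/336 = 25/252
P(U=0 | obs) = 11/336 / 25/252 = 33/100
P(U=1 | obs) = 13/252 / 25/252 = 13/25
P(U=2 | obs) = 5/336 / 25/252 = 3/20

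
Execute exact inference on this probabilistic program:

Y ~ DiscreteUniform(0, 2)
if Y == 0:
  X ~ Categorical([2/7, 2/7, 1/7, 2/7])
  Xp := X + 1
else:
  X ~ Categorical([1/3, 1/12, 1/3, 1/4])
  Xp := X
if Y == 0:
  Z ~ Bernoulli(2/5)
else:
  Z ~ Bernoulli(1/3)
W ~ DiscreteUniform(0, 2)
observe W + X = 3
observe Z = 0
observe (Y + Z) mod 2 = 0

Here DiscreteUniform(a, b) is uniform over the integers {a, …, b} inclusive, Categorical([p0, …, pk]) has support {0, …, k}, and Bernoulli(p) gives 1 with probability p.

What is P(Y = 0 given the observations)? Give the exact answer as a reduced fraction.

P(Y = 0 | obs) = 27/55

Enumerate traces; 6 have nonzero weight after conditioning:
  (Y=0, X=1, Z=0, W=2) weight 2/105
  (Y=0, X=2, Z=0, W=1) weight 1/105
  (Y=0, X=3, Z=0, W=0) weight 2/105
  (Y=2, X=1, Z=0, W=2) weight 1/162
  (Y=2, X=2, Z=0, W=1) weight 2/81
  (Y=2, X=3, Z=0, W=0) weight 1/54
Group by Y:
  weight(Y=0) = 1/21
  weight(Y=2) = 4/81
Total weight = 1/21 + 4/81 = 55/567
P(Y=0 | obs) = 1/21 / 55/567 = 27/55
P(Y=2 | obs) = 4/81 / 55/567 = 28/55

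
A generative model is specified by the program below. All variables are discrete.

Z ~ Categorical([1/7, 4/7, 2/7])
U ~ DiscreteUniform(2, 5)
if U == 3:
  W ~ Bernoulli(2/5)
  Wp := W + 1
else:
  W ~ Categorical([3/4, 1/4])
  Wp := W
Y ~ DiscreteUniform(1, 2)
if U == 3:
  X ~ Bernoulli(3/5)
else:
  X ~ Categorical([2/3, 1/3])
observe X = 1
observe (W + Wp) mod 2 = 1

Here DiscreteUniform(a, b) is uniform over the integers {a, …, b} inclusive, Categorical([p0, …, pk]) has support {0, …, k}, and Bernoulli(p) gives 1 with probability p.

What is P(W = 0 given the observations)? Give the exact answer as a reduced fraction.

Enumerate traces; 12 have nonzero weight after conditioning:
  (Z=0, U=3, W=0, Y=1, X=1) weight 9/1400
  (Z=0, U=3, W=0, Y=2, X=1) weight 9/1400
  (Z=0, U=3, W=1, Y=1, X=1) weight 3/700
  (Z=0, U=3, W=1, Y=2, X=1) weight 3/700
  (Z=1, U=3, W=0, Y=1, X=1) weight 9/350
  (Z=1, U=3, W=0, Y=2, X=1) weight 9/350
  (Z=1, U=3, W=1, Y=1, X=1) weight 3/175
  (Z=1, U=3, W=1, Y=2, X=1) weight 3/175
  … 4 more
Group by W:
  weight(W=0) = 9/100
  weight(W=1) = 3/50
Total weight = 9/100 + 3/50 = 3/20
P(W=0 | obs) = 9/100 / 3/20 = 3/5
P(W=1 | obs) = 3/50 / 3/20 = 2/5

P(W = 0 | obs) = 3/5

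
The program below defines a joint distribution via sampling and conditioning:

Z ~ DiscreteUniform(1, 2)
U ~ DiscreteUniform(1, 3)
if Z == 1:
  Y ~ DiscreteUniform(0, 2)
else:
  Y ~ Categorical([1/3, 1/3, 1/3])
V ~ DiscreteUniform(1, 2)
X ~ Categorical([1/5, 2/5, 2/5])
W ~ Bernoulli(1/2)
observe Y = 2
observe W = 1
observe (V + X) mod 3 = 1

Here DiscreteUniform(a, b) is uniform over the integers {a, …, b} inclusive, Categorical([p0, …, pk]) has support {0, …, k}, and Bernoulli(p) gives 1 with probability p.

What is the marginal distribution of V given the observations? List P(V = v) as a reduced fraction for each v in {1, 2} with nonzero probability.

P(V=1) = 1/3, P(V=2) = 2/3

Enumerate traces; 12 have nonzero weight after conditioning:
  (Z=1, U=1, Y=2, V=1, X=0, W=1) weight 1/360
  (Z=1, U=1, Y=2, V=2, X=2, W=1) weight 1/180
  (Z=1, U=2, Y=2, V=1, X=0, W=1) weight 1/360
  (Z=1, U=2, Y=2, V=2, X=2, W=1) weight 1/180
  (Z=1, U=3, Y=2, V=1, X=0, W=1) weight 1/360
  (Z=1, U=3, Y=2, V=2, X=2, W=1) weight 1/180
  (Z=2, U=1, Y=2, V=1, X=0, W=1) weight 1/360
  (Z=2, U=1, Y=2, V=2, X=2, W=1) weight 1/180
  … 4 more
Group by V:
  weight(V=1) = 1/60
  weight(V=2) = 1/30
Total weight = 1/60 + 1/30 = 1/20
P(V=1 | obs) = 1/60 / 1/20 = 1/3
P(V=2 | obs) = 1/30 / 1/20 = 2/3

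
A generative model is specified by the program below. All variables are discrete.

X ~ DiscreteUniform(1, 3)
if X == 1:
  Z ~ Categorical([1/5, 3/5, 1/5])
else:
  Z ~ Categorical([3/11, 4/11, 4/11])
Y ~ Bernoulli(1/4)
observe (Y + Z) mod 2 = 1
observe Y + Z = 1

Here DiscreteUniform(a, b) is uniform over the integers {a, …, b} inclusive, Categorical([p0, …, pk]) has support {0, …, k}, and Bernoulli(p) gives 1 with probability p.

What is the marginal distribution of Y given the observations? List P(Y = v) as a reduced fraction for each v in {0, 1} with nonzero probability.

Enumerate traces; 6 have nonzero weight after conditioning:
  (X=1, Z=0, Y=1) weight 1/60
  (X=1, Z=1, Y=0) weight 3/20
  (X=2, Z=0, Y=1) weight 1/44
  (X=2, Z=1, Y=0) weight 1/11
  (X=3, Z=0, Y=1) weight 1/44
  (X=3, Z=1, Y=0) weight 1/11
Group by Y:
  weight(Y=0) = 73/220
  weight(Y=1) = 41/660
Total weight = 73/220 + 41/660 = 13/33
P(Y=0 | obs) = 73/220 / 13/33 = 219/260
P(Y=1 | obs) = 41/660 / 13/33 = 41/260

P(Y=0) = 219/260, P(Y=1) = 41/260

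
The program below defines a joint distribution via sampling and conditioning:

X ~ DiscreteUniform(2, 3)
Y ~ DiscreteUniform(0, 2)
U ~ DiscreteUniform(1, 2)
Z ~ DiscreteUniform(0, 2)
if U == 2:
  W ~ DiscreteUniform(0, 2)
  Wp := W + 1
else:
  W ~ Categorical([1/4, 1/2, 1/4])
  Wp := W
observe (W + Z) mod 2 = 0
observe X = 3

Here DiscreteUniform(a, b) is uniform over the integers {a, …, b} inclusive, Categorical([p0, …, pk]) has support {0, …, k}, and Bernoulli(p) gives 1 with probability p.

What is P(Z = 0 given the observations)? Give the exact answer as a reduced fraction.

Enumerate traces; 30 have nonzero weight after conditioning:
  (X=3, Y=0, U=1, Z=0, W=0) weight 1/144
  (X=3, Y=0, U=1, Z=0, W=2) weight 1/144
  (X=3, Y=0, U=1, Z=1, W=1) weight 1/72
  (X=3, Y=0, U=1, Z=2, W=0) weight 1/144
  (X=3, Y=0, U=1, Z=2, W=2) weight 1/144
  (X=3, Y=0, U=2, Z=0, W=0) weight 1/108
  (X=3, Y=0, U=2, Z=0, W=2) weight 1/108
  (X=3, Y=0, U=2, Z=1, W=1) weight 1/108
  … 22 more
Group by Z:
  weight(Z=0) = 7/72
  weight(Z=1) = 5/72
  weight(Z=2) = 7/72
Total weight = 7/72 + 5/72 + 7/72 = 19/72
P(Z=0 | obs) = 7/72 / 19/72 = 7/19
P(Z=1 | obs) = 5/72 / 19/72 = 5/19
P(Z=2 | obs) = 7/72 / 19/72 = 7/19

P(Z = 0 | obs) = 7/19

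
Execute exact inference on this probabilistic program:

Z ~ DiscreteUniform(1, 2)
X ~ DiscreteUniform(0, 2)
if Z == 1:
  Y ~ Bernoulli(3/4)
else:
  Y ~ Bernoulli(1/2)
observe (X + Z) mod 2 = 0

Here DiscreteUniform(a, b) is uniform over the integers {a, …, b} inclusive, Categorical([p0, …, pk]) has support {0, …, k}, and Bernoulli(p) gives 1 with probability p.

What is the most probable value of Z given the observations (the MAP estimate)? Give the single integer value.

argmax_v P(Z = v | obs) = 2

Enumerate traces; 6 have nonzero weight after conditioning:
  (Z=1, X=1, Y=0) weight 1/24
  (Z=1, X=1, Y=1) weight 1/8
  (Z=2, X=0, Y=0) weight 1/12
  (Z=2, X=0, Y=1) weight 1/12
  (Z=2, X=2, Y=0) weight 1/12
  (Z=2, X=2, Y=1) weight 1/12
Group by Z:
  weight(Z=1) = 1/6
  weight(Z=2) = 1/3
Total weight = 1/6 + 1/3 = 1/2
P(Z=1 | obs) = 1/6 / 1/2 = 1/3
P(Z=2 | obs) = 1/3 / 1/2 = 2/3
argmax = 2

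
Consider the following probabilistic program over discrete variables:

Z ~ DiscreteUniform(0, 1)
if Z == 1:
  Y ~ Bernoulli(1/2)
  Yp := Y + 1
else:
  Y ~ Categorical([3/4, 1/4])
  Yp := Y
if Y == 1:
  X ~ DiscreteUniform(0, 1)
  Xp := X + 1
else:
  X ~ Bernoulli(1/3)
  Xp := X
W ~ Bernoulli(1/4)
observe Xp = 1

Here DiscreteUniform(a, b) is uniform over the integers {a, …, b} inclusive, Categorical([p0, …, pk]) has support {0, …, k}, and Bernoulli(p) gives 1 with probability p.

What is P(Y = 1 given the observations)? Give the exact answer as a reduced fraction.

Enumerate traces; 8 have nonzero weight after conditioning:
  (Z=0, Y=0, X=1, W=0) weight 3/32
  (Z=0, Y=0, X=1, W=1) weight 1/32
  (Z=0, Y=1, X=0, W=0) weight 3/64
  (Z=0, Y=1, X=0, W=1) weight 1/64
  (Z=1, Y=0, X=1, W=0) weight 1/16
  (Z=1, Y=0, X=1, W=1) weight 1/48
  (Z=1, Y=1, X=0, W=0) weight 3/32
  (Z=1, Y=1, X=0, W=1) weight 1/32
Group by Y:
  weight(Y=0) = 5/24
  weight(Y=1) = 3/16
Total weight = 5/24 + 3/16 = 19/48
P(Y=0 | obs) = 5/24 / 19/48 = 10/19
P(Y=1 | obs) = 3/16 / 19/48 = 9/19

P(Y = 1 | obs) = 9/19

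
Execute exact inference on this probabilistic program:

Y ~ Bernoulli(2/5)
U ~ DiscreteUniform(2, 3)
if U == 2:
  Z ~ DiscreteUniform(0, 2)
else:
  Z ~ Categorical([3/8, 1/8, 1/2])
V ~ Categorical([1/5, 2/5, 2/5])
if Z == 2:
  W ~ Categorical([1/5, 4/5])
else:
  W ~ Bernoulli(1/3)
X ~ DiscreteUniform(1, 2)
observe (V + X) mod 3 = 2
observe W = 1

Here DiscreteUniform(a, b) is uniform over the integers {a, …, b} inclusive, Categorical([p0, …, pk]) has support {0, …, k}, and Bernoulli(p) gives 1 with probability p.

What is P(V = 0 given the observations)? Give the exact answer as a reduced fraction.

P(V = 0 | obs) = 1/3

Enumerate traces; 24 have nonzero weight after conditioning:
  (Y=0, U=2, Z=0, V=0, W=1, X=2) weight 1/300
  (Y=0, U=2, Z=0, V=1, W=1, X=1) weight 1/150
  (Y=0, U=2, Z=1, V=0, W=1, X=2) weight 1/300
  (Y=0, U=2, Z=1, V=1, W=1, X=1) weight 1/150
  (Y=0, U=2, Z=2, V=0, W=1, X=2) weight 1/125
  (Y=0, U=2, Z=2, V=1, W=1, X=1) weight 2/125
  (Y=0, U=3, Z=0, V=0, W=1, X=2) weight 3/800
  (Y=0, U=3, Z=0, V=1, W=1, X=1) weight 3/400
  … 16 more
Group by V:
  weight(V=0) = 19/360
  weight(V=1) = 19/180
Total weight = 19/360 + 19/180 = 19/120
P(V=0 | obs) = 19/360 / 19/120 = 1/3
P(V=1 | obs) = 19/180 / 19/120 = 2/3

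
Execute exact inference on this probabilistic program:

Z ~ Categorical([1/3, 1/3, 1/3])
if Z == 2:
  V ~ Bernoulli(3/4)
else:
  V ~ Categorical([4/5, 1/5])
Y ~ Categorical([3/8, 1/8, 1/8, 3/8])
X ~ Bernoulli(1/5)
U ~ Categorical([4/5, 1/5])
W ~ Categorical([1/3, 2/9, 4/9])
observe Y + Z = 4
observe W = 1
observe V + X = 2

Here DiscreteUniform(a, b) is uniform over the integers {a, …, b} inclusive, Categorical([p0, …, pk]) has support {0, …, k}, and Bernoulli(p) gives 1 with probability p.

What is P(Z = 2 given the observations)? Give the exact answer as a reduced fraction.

Enumerate traces; 4 have nonzero weight after conditioning:
  (Z=1, V=1, Y=3, X=1, U=0, W=1) weight 1/1125
  (Z=1, V=1, Y=3, X=1, U=1, W=1) weight 1/4500
  (Z=2, V=1, Y=2, X=1, U=0, W=1) weight 1/900
  (Z=2, V=1, Y=2, X=1, U=1, W=1) weight 1/3600
Group by Z:
  weight(Z=1) = 1/900
  weight(Z=2) = 1/720
Total weight = 1/900 + 1/720 = 1/400
P(Z=1 | obs) = 1/900 / 1/400 = 4/9
P(Z=2 | obs) = 1/720 / 1/400 = 5/9

P(Z = 2 | obs) = 5/9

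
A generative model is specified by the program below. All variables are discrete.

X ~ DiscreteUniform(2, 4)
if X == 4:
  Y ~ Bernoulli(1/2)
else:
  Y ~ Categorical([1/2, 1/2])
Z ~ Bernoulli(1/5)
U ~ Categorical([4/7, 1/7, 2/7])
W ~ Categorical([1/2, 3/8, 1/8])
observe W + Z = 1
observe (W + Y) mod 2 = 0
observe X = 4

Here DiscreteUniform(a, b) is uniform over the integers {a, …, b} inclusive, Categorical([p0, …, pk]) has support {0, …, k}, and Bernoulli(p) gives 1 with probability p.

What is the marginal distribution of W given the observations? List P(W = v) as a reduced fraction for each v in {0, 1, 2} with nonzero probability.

P(W=0) = 1/4, P(W=1) = 3/4

Enumerate traces; 6 have nonzero weight after conditioning:
  (X=4, Y=0, Z=1, U=0, W=0) weight 1/105
  (X=4, Y=0, Z=1, U=1, W=0) weight 1/420
  (X=4, Y=0, Z=1, U=2, W=0) weight 1/210
  (X=4, Y=1, Z=0, U=0, W=1) weight 1/35
  (X=4, Y=1, Z=0, U=1, W=1) weight 1/140
  (X=4, Y=1, Z=0, U=2, W=1) weight 1/70
Group by W:
  weight(W=0) = 1/60
  weight(W=1) = 1/20
Total weight = 1/60 + 1/20 = 1/15
P(W=0 | obs) = 1/60 / 1/15 = 1/4
P(W=1 | obs) = 1/20 / 1/15 = 3/4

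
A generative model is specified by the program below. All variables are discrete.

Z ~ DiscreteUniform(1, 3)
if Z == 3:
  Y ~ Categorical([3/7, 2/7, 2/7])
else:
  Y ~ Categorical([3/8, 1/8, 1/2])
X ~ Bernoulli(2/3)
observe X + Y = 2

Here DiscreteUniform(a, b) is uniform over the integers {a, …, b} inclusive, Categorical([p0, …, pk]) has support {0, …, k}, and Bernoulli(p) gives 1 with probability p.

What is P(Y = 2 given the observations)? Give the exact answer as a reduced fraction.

P(Y = 2 | obs) = 6/11

Enumerate traces; 6 have nonzero weight after conditioning:
  (Z=1, Y=1, X=1) weight 1/36
  (Z=1, Y=2, X=0) weight 1/18
  (Z=2, Y=1, X=1) weight 1/36
  (Z=2, Y=2, X=0) weight 1/18
  (Z=3, Y=1, X=1) weight 4/63
  (Z=3, Y=2, X=0) weight 2/63
Group by Y:
  weight(Y=1) = 5/42
  weight(Y=2) = 1/7
Total weight = 5/42 + 1/7 = 11/42
P(Y=1 | obs) = 5/42 / 11/42 = 5/11
P(Y=2 | obs) = 1/7 / 11/42 = 6/11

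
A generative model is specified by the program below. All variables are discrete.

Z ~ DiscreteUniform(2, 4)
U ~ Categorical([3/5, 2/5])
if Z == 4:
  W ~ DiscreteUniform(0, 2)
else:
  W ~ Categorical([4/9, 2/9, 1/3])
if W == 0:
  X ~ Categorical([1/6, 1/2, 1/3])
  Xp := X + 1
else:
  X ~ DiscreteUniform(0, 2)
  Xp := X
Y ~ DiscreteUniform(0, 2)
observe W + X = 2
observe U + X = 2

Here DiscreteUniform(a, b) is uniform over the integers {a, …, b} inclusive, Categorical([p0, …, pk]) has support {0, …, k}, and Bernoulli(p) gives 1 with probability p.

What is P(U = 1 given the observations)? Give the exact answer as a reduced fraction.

Enumerate traces; 18 have nonzero weight after conditioning:
  (Z=2, U=0, W=0, X=2, Y=0) weight 4/405
  (Z=2, U=0, W=0, X=2, Y=1) weight 4/405
  (Z=2, U=0, W=0, X=2, Y=2) weight 4/405
  (Z=2, U=1, W=1, X=1, Y=0) weight 4/1215
  (Z=2, U=1, W=1, X=1, Y=1) weight 4/1215
  (Z=2, U=1, W=1, X=1, Y=2) weight 4/1215
  (Z=3, U=0, W=0, X=2, Y=0) weight 4/405
  (Z=3, U=0, W=0, X=2, Y=1) weight 4/405
  … 10 more
Group by U:
  weight(U=0) = 11/135
  weight(U=1) = 14/405
Total weight = 11/135 + 14/405 = 47/405
P(U=0 | obs) = 11/135 / 47/405 = 33/47
P(U=1 | obs) = 14/405 / 47/405 = 14/47

P(U = 1 | obs) = 14/47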